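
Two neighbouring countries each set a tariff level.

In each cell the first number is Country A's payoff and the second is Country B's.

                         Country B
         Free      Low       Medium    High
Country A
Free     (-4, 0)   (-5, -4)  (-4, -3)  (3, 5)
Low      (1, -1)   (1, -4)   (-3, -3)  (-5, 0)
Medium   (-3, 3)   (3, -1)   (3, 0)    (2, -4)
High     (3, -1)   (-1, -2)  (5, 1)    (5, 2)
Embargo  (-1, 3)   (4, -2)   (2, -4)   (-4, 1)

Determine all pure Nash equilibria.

The unique pure-strategy Nash equilibrium is (High, High).

Country A against Free: payoffs -4, 1, -3, 3, -1 → best response High.
Country A against Low: payoffs -5, 1, 3, -1, 4 → best response Embargo.
Country A against Medium: payoffs -4, -3, 3, 5, 2 → best response High.
Country A against High: payoffs 3, -5, 2, 5, -4 → best response High.
Country B against Free: payoffs 0, -4, -3, 5 → best response High.
Country B against Low: payoffs -1, -4, -3, 0 → best response High.
Country B against Medium: payoffs 3, -1, 0, -4 → best response Free.
Country B against High: payoffs -1, -2, 1, 2 → best response High.
Country B against Embargo: payoffs 3, -2, -4, 1 → best response Free.
Mutual best responses: (High, High).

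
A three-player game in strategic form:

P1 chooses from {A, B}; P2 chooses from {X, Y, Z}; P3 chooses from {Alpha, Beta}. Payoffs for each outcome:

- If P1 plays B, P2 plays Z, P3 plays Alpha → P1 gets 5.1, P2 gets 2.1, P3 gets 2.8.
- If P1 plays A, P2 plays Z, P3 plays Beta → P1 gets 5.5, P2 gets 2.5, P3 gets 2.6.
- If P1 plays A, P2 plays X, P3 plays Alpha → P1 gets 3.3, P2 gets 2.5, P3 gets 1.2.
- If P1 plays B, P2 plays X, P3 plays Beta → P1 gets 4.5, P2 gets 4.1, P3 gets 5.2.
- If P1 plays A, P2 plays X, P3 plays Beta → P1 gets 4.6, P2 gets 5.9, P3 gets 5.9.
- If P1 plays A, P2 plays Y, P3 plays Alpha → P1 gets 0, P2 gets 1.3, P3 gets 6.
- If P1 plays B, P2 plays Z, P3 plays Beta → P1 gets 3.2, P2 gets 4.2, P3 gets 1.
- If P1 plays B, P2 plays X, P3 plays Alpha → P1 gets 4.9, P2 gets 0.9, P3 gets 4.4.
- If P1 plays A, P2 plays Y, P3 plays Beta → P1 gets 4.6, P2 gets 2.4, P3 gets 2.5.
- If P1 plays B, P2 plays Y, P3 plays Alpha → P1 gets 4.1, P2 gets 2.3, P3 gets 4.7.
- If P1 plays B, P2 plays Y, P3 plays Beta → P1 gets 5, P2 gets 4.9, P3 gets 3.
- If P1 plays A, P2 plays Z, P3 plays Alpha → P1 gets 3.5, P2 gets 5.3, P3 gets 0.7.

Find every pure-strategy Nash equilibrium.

(A, X, Alpha): P1 can switch to B (3.3 → 4.9). Not NE.
(A, X, Beta): P1 gets 4.6, best alternative 4.5; P2 gets 5.9, best alternative 2.5; P3 gets 5.9, best alternative 1.2. No profitable deviation — NE.
(A, Y, Alpha): P1 can switch to B (0 → 4.1). Not NE.
(A, Y, Beta): P1 can switch to B (4.6 → 5). Not NE.
(A, Z, Alpha): P1 can switch to B (3.5 → 5.1). Not NE.
(A, Z, Beta): P2 can switch to X (2.5 → 5.9). Not NE.
(B, X, Alpha): P2 can switch to Y (0.9 → 2.3). Not NE.
(B, X, Beta): P1 can switch to A (4.5 → 4.6). Not NE.
(B, Y, Alpha): P1 gets 4.1, best alternative 0; P2 gets 2.3, best alternative 2.1; P3 gets 4.7, best alternative 3. No profitable deviation — NE.
(B, Y, Beta): P3 can switch to Alpha (3 → 4.7). Not NE.
(B, Z, Alpha): P2 can switch to Y (2.1 → 2.3). Not NE.
(B, Z, Beta): P1 can switch to A (3.2 → 5.5). Not NE.

The pure Nash equilibria are (A, X, Beta) and (B, Y, Alpha).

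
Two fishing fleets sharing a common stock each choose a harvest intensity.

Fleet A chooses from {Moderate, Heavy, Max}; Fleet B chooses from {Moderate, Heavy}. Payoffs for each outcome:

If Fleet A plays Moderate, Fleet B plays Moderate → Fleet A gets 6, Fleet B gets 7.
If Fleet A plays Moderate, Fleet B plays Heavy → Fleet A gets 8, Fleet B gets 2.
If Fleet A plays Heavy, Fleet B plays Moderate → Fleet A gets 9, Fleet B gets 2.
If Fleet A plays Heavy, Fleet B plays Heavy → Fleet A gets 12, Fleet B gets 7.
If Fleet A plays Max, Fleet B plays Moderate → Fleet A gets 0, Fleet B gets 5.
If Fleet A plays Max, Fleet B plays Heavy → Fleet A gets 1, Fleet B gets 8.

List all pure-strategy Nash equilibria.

(Heavy, Heavy)

Fleet A against Moderate: payoffs 6, 9, 0 → best response Heavy.
Fleet A against Heavy: payoffs 8, 12, 1 → best response Heavy.
Fleet B against Moderate: payoffs 7, 2 → best response Moderate.
Fleet B against Heavy: payoffs 2, 7 → best response Heavy.
Fleet B against Max: payoffs 5, 8 → best response Heavy.
Mutual best responses: (Heavy, Heavy).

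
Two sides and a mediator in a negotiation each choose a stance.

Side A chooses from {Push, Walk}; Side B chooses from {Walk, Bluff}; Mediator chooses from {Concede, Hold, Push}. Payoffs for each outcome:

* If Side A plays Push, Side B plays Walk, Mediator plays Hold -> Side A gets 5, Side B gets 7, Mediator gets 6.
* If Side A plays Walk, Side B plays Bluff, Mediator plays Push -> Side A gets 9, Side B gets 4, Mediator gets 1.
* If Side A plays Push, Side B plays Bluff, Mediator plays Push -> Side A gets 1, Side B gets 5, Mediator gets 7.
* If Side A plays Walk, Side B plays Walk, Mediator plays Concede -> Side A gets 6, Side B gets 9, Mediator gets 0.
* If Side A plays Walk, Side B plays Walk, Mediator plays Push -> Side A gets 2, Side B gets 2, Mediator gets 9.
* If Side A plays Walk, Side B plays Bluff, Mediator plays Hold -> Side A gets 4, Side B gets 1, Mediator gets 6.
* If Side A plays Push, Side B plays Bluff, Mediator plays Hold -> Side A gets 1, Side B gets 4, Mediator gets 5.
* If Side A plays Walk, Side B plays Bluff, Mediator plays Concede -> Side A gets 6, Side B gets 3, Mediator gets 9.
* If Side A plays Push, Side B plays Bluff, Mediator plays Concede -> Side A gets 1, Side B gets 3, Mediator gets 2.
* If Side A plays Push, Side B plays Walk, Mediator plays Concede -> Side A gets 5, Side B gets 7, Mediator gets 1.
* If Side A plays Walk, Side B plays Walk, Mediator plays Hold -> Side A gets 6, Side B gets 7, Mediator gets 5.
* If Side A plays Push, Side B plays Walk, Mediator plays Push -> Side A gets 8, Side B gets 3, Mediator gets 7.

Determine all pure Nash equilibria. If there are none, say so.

No pure-strategy Nash equilibrium.

(Push, Walk, Concede): Side A can switch to Walk (5 → 6). Not NE.
(Push, Walk, Hold): Side A can switch to Walk (5 → 6). Not NE.
(Push, Walk, Push): Side B can switch to Bluff (3 → 5). Not NE.
(Push, Bluff, Concede): Side A can switch to Walk (1 → 6). Not NE.
(Push, Bluff, Hold): Side A can switch to Walk (1 → 4). Not NE.
(Push, Bluff, Push): Side A can switch to Walk (1 → 9). Not NE.
(Walk, Walk, Concede): Mediator can switch to Hold (0 → 5). Not NE.
(Walk, Walk, Hold): Mediator can switch to Push (5 → 9). Not NE.
(The remaining 4 profiles each have a profitable deviation by the same check.)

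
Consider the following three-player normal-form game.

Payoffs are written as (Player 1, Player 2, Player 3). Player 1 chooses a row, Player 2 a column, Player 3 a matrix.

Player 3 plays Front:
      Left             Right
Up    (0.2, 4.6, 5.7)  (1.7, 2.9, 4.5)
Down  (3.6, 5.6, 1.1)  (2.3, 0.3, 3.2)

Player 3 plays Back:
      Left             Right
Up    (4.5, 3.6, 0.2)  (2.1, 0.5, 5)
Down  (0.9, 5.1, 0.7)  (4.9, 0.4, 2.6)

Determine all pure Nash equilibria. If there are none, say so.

Pure NE: (Down, Left, Front)

Player 1 against (Left, Front): payoffs 0.2, 3.6 → best response Down.
Player 1 against (Left, Back): payoffs 4.5, 0.9 → best response Up.
Player 1 against (Right, Front): payoffs 1.7, 2.3 → best response Down.
Player 1 against (Right, Back): payoffs 2.1, 4.9 → best response Down.
Player 2 against (Up, Front): payoffs 4.6, 2.9 → best response Left.
Player 2 against (Up, Back): payoffs 3.6, 0.5 → best response Left.
Player 2 against (Down, Front): payoffs 5.6, 0.3 → best response Left.
Player 2 against (Down, Back): payoffs 5.1, 0.4 → best response Left.
Player 3 against (Up, Left): payoffs 5.7, 0.2 → best response Front.
Player 3 against (Up, Right): payoffs 4.5, 5 → best response Back.
Player 3 against (Down, Left): payoffs 1.1, 0.7 → best response Front.
Player 3 against (Down, Right): payoffs 3.2, 2.6 → best response Front.
Mutual best responses: (Down, Left, Front).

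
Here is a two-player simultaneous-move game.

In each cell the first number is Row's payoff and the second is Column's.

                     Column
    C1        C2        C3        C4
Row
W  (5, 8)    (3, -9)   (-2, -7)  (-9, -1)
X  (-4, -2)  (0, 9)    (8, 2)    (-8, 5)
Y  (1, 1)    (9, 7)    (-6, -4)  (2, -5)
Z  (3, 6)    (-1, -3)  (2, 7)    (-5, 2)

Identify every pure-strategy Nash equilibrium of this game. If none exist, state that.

Mark each player's best response to every combination of opponents' strategies; a profile where every player is best-responding is a pure Nash equilibrium.
Row against C1: payoffs 5, -4, 1, 3 → best response W.
Row against C2: payoffs 3, 0, 9, -1 → best response Y.
Row against C3: payoffs -2, 8, -6, 2 → best response X.
Row against C4: payoffs -9, -8, 2, -5 → best response Y.
Column against W: payoffs 8, -9, -7, -1 → best response C1.
Column against X: payoffs -2, 9, 2, 5 → best response C2.
Column against Y: payoffs 1, 7, -4, -5 → best response C2.
Column against Z: payoffs 6, -3, 7, 2 → best response C3.
Mutual best responses: (W, C1); (Y, C2).

(W, C1); (Y, C2)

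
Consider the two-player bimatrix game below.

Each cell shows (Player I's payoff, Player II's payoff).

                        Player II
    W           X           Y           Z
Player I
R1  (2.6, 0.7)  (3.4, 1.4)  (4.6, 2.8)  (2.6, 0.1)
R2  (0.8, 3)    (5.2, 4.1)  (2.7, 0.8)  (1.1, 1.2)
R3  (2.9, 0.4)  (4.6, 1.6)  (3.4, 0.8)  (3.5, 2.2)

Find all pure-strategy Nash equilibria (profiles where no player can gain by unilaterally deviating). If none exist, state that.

The pure Nash equilibria are (R1, Y), (R2, X), (R3, Z).

Player I against W: payoffs 2.6, 0.8, 2.9 → best response R3.
Player I against X: payoffs 3.4, 5.2, 4.6 → best response R2.
Player I against Y: payoffs 4.6, 2.7, 3.4 → best response R1.
Player I against Z: payoffs 2.6, 1.1, 3.5 → best response R3.
Player II against R1: payoffs 0.7, 1.4, 2.8, 0.1 → best response Y.
Player II against R2: payoffs 3, 4.1, 0.8, 1.2 → best response X.
Player II against R3: payoffs 0.4, 1.6, 0.8, 2.2 → best response Z.
Mutual best responses: (R1, Y); (R2, X); (R3, Z).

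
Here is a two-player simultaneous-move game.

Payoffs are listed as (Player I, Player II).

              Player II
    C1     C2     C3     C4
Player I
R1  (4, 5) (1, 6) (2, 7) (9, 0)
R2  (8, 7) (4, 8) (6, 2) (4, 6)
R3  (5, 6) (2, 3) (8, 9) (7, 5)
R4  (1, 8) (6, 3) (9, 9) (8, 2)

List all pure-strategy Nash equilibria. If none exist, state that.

Check each profile: it is a Nash equilibrium iff no player can strictly gain by switching unilaterally.
(R1, C1): Player I can switch to R2 (4 → 8). Not NE.
(R1, C2): Player I can switch to R2 (1 → 4). Not NE.
(R1, C3): Player I can switch to R2 (2 → 6). Not NE.
(R1, C4): Player II can switch to C1 (0 → 5). Not NE.
(R2, C1): Player II can switch to C2 (7 → 8). Not NE.
(R2, C2): Player I can switch to R4 (4 → 6). Not NE.
(R4, C3): Player I gets 9, best alternative 8; Player II gets 9, best alternative 8. No profitable deviation — NE.
(The remaining 9 profiles each have a profitable deviation by the same check.)

The unique pure-strategy Nash equilibrium is (R4, C3).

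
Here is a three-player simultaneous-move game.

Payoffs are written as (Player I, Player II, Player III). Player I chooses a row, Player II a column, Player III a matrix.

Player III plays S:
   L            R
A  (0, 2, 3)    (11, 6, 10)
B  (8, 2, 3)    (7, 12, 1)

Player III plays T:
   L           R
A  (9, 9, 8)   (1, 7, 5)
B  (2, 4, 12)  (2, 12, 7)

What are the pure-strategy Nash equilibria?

Player I against (L, S): payoffs 0, 8 → best response B.
Player I against (L, T): payoffs 9, 2 → best response A.
Player I against (R, S): payoffs 11, 7 → best response A.
Player I against (R, T): payoffs 1, 2 → best response B.
Player II against (A, S): payoffs 2, 6 → best response R.
Player II against (A, T): payoffs 9, 7 → best response L.
Player II against (B, S): payoffs 2, 12 → best response R.
Player II against (B, T): payoffs 4, 12 → best response R.
Player III against (A, L): payoffs 3, 8 → best response T.
Player III against (A, R): payoffs 10, 5 → best response S.
Player III against (B, L): payoffs 3, 12 → best response T.
Player III against (B, R): payoffs 1, 7 → best response T.
Mutual best responses: (A, L, T); (A, R, S); (B, R, T).

Pure-strategy Nash equilibria: (A, L, T); (A, R, S); (B, R, T)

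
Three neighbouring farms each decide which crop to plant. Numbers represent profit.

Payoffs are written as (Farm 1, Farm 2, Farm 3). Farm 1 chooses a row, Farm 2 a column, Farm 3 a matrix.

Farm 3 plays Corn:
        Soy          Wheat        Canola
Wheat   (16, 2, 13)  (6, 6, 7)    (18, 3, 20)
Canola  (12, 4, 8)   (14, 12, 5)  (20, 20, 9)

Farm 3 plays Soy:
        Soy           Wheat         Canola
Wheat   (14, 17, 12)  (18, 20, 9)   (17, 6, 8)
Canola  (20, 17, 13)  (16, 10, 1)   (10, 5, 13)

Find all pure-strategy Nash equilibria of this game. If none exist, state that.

(Wheat, Soy, Corn): Farm 2 can switch to Wheat (2 → 6). Not NE.
(Wheat, Soy, Soy): Farm 1 can switch to Canola (14 → 20). Not NE.
(Wheat, Wheat, Corn): Farm 1 can switch to Canola (6 → 14). Not NE.
(Wheat, Wheat, Soy): Farm 1 gets 18, best alternative 16; Farm 2 gets 20, best alternative 17; Farm 3 gets 9, best alternative 7. No profitable deviation — NE.
(Wheat, Canola, Corn): Farm 1 can switch to Canola (18 → 20). Not NE.
(Wheat, Canola, Soy): Farm 2 can switch to Soy (6 → 17). Not NE.
(Canola, Soy, Corn): Farm 1 can switch to Wheat (12 → 16). Not NE.
(Canola, Soy, Soy): Farm 1 gets 20, best alternative 14; Farm 2 gets 17, best alternative 10; Farm 3 gets 13, best alternative 8. No profitable deviation — NE.
(The remaining 4 profiles each have a profitable deviation by the same check.)

The pure Nash equilibria are (Wheat, Wheat, Soy) and (Canola, Soy, Soy).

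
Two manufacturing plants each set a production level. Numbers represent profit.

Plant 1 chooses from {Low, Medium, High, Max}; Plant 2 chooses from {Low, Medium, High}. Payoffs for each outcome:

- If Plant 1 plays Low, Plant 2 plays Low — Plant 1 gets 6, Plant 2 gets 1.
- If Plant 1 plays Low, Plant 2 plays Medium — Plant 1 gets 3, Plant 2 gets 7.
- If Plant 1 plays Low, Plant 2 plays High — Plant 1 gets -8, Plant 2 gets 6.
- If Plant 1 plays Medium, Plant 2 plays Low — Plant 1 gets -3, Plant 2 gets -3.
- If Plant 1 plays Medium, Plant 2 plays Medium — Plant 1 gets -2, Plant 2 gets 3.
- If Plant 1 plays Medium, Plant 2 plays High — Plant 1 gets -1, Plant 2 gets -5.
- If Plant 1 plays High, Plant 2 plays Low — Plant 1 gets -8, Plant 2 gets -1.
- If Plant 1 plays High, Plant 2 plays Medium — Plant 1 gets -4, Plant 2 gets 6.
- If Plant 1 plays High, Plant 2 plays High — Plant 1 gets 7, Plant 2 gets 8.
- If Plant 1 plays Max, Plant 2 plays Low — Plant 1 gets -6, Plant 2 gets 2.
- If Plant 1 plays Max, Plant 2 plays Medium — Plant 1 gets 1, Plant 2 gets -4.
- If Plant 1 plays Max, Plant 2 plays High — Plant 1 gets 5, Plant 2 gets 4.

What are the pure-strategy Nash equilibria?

Mark each player's best response to every combination of opponents' strategies; a profile where every player is best-responding is a pure Nash equilibrium.
Plant 1 against Low: payoffs 6, -3, -8, -6 → best response Low.
Plant 1 against Medium: payoffs 3, -2, -4, 1 → best response Low.
Plant 1 against High: payoffs -8, -1, 7, 5 → best response High.
Plant 2 against Low: payoffs 1, 7, 6 → best response Medium.
Plant 2 against Medium: payoffs -3, 3, -5 → best response Medium.
Plant 2 against High: payoffs -1, 6, 8 → best response High.
Plant 2 against Max: payoffs 2, -4, 4 → best response High.
Mutual best responses: (Low, Medium); (High, High).

The pure Nash equilibria are (Low, Medium); (High, High).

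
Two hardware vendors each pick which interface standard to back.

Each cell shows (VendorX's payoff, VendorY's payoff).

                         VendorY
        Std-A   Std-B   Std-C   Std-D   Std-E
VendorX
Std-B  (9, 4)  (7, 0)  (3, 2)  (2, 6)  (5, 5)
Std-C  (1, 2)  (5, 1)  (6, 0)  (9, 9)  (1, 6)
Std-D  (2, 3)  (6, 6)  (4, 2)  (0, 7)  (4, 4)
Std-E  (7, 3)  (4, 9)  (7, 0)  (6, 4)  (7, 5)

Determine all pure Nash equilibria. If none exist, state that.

Pure NE: (Std-C, Std-D)

For each player, find the best response to each opponent profile; mutual best responses are the pure NE.
VendorX against Std-A: payoffs 9, 1, 2, 7 → best response Std-B.
VendorX against Std-B: payoffs 7, 5, 6, 4 → best response Std-B.
VendorX against Std-C: payoffs 3, 6, 4, 7 → best response Std-E.
VendorX against Std-D: payoffs 2, 9, 0, 6 → best response Std-C.
VendorX against Std-E: payoffs 5, 1, 4, 7 → best response Std-E.
VendorY against Std-B: payoffs 4, 0, 2, 6, 5 → best response Std-D.
VendorY against Std-C: payoffs 2, 1, 0, 9, 6 → best response Std-D.
VendorY against Std-D: payoffs 3, 6, 2, 7, 4 → best response Std-D.
VendorY against Std-E: payoffs 3, 9, 0, 4, 5 → best response Std-B.
Mutual best responses: (Std-C, Std-D).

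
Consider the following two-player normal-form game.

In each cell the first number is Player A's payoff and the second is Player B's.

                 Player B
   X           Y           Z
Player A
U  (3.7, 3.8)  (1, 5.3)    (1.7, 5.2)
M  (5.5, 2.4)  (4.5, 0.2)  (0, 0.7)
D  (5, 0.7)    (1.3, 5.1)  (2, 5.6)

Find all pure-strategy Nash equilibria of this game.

Player A against X: payoffs 3.7, 5.5, 5 → best response M.
Player A against Y: payoffs 1, 4.5, 1.3 → best response M.
Player A against Z: payoffs 1.7, 0, 2 → best response D.
Player B against U: payoffs 3.8, 5.3, 5.2 → best response Y.
Player B against M: payoffs 2.4, 0.2, 0.7 → best response X.
Player B against D: payoffs 0.7, 5.1, 5.6 → best response Z.
Mutual best responses: (M, X); (D, Z).

(M, X), (D, Z)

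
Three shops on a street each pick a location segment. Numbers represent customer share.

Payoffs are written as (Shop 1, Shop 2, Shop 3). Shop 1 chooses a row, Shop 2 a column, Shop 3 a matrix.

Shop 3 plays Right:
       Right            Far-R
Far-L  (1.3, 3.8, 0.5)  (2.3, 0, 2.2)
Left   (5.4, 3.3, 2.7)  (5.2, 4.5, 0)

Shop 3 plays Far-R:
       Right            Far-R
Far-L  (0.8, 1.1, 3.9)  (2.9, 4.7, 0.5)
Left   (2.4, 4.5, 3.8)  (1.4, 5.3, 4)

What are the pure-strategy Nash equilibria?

For each strategy profile, look for a profitable unilateral deviation.
(Far-L, Right, Right): Shop 1 can switch to Left (1.3 → 5.4). Not NE.
(Far-L, Right, Far-R): Shop 1 can switch to Left (0.8 → 2.4). Not NE.
(Far-L, Far-R, Right): Shop 1 can switch to Left (2.3 → 5.2). Not NE.
(Far-L, Far-R, Far-R): Shop 3 can switch to Right (0.5 → 2.2). Not NE.
(Left, Right, Right): Shop 2 can switch to Far-R (3.3 → 4.5). Not NE.
(Left, Right, Far-R): Shop 2 can switch to Far-R (4.5 → 5.3). Not NE.
(Left, Far-R, Right): Shop 3 can switch to Far-R (0 → 4). Not NE.
(Left, Far-R, Far-R): Shop 1 can switch to Far-L (1.4 → 2.9). Not NE.

none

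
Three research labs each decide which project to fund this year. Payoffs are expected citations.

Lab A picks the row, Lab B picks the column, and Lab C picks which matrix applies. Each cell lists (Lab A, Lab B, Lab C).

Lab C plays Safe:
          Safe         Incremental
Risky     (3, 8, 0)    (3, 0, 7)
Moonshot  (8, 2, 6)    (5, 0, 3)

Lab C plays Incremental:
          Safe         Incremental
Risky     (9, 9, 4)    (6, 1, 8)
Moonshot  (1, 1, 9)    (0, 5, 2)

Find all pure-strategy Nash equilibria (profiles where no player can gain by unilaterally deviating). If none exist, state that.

(Risky, Safe, Incremental)

(Risky, Safe, Safe): Lab A can switch to Moonshot (3 → 8). Not NE.
(Risky, Safe, Incremental): Lab A gets 9, best alternative 1; Lab B gets 9, best alternative 1; Lab C gets 4, best alternative 0. No profitable deviation — NE.
(Risky, Incremental, Safe): Lab A can switch to Moonshot (3 → 5). Not NE.
(Risky, Incremental, Incremental): Lab B can switch to Safe (1 → 9). Not NE.
(Moonshot, Safe, Safe): Lab C can switch to Incremental (6 → 9). Not NE.
(Moonshot, Safe, Incremental): Lab A can switch to Risky (1 → 9). Not NE.
(Moonshot, Incremental, Safe): Lab B can switch to Safe (0 → 2). Not NE.
(The remaining 1 profile has a profitable deviation by the same check.)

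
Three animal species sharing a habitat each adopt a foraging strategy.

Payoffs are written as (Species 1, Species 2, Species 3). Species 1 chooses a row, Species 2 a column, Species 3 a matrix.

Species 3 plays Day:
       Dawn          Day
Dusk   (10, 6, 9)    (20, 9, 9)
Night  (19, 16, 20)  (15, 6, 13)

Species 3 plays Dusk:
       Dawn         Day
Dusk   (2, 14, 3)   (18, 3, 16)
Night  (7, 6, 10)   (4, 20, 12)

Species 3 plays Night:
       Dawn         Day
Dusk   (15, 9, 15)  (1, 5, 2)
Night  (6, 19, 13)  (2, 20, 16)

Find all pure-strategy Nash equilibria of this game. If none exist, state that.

Species 1 against (Dawn, Day): payoffs 10, 19 → best response Night.
Species 1 against (Dawn, Dusk): payoffs 2, 7 → best response Night.
Species 1 against (Dawn, Night): payoffs 15, 6 → best response Dusk.
Species 1 against (Day, Day): payoffs 20, 15 → best response Dusk.
Species 1 against (Day, Dusk): payoffs 18, 4 → best response Dusk.
Species 1 against (Day, Night): payoffs 1, 2 → best response Night.
Species 2 against (Dusk, Day): payoffs 6, 9 → best response Day.
Species 2 against (Dusk, Dusk): payoffs 14, 3 → best response Dawn.
Species 2 against (Dusk, Night): payoffs 9, 5 → best response Dawn.
Species 2 against (Night, Day): payoffs 16, 6 → best response Dawn.
Species 2 against (Night, Dusk): payoffs 6, 20 → best response Day.
Species 2 against (Night, Night): payoffs 19, 20 → best response Day.
Species 3 against (Dusk, Dawn): payoffs 9, 3, 15 → best response Night.
Species 3 against (Dusk, Day): payoffs 9, 16, 2 → best response Dusk.
Species 3 against (Night, Dawn): payoffs 20, 10, 13 → best response Day.
Species 3 against (Night, Day): payoffs 13, 12, 16 → best response Night.
Mutual best responses: (Dusk, Dawn, Night); (Night, Dawn, Day); (Night, Day, Night).

(Dusk, Dawn, Night); (Night, Dawn, Day); (Night, Day, Night)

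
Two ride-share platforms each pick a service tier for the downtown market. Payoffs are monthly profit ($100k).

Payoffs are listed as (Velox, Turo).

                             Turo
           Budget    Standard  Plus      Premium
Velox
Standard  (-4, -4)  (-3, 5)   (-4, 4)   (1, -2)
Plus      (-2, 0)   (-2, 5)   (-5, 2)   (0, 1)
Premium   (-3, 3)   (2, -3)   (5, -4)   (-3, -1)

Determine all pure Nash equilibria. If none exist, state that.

Velox against Budget: payoffs -4, -2, -3 → best response Plus.
Velox against Standard: payoffs -3, -2, 2 → best response Premium.
Velox against Plus: payoffs -4, -5, 5 → best response Premium.
Velox against Premium: payoffs 1, 0, -3 → best response Standard.
Turo against Standard: payoffs -4, 5, 4, -2 → best response Standard.
Turo against Plus: payoffs 0, 5, 2, 1 → best response Standard.
Turo against Premium: payoffs 3, -3, -4, -1 → best response Budget.
No profile is a mutual best response for all players.

There is no pure-strategy Nash equilibrium.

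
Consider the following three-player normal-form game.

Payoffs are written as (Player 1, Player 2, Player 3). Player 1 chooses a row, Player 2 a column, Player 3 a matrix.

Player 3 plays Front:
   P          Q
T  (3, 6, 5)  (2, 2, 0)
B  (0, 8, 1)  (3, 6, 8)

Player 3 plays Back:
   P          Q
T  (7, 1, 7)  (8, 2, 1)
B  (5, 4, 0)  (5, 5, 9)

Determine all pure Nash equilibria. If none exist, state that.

For each player, find the best response to each opponent profile; mutual best responses are the pure NE.
Player 1 against (P, Front): payoffs 3, 0 → best response T.
Player 1 against (P, Back): payoffs 7, 5 → best response T.
Player 1 against (Q, Front): payoffs 2, 3 → best response B.
Player 1 against (Q, Back): payoffs 8, 5 → best response T.
Player 2 against (T, Front): payoffs 6, 2 → best response P.
Player 2 against (T, Back): payoffs 1, 2 → best response Q.
Player 2 against (B, Front): payoffs 8, 6 → best response P.
Player 2 against (B, Back): payoffs 4, 5 → best response Q.
Player 3 against (T, P): payoffs 5, 7 → best response Back.
Player 3 against (T, Q): payoffs 0, 1 → best response Back.
Player 3 against (B, P): payoffs 1, 0 → best response Front.
Player 3 against (B, Q): payoffs 8, 9 → best response Back.
Mutual best responses: (T, Q, Back).

Pure NE: (T, Q, Back)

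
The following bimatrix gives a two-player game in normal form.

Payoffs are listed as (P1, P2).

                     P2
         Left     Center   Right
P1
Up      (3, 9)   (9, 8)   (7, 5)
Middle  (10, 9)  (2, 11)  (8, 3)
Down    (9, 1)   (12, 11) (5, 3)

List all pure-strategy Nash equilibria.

P1 against Left: payoffs 3, 10, 9 → best response Middle.
P1 against Center: payoffs 9, 2, 12 → best response Down.
P1 against Right: payoffs 7, 8, 5 → best response Middle.
P2 against Up: payoffs 9, 8, 5 → best response Left.
P2 against Middle: payoffs 9, 11, 3 → best response Center.
P2 against Down: payoffs 1, 11, 3 → best response Center.
Mutual best responses: (Down, Center).

The unique pure-strategy Nash equilibrium is (Down, Center).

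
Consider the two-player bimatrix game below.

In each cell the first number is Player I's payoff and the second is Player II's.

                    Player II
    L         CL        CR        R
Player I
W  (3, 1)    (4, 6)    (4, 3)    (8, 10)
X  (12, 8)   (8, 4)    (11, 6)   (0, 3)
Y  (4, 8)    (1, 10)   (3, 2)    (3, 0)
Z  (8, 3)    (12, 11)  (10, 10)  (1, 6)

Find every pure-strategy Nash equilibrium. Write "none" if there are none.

Pure-strategy Nash equilibria: (W, R), (X, L), (Z, CL)

(W, L): Player I can switch to X (3 → 12). Not NE.
(W, CL): Player I can switch to X (4 → 8). Not NE.
(W, CR): Player I can switch to X (4 → 11). Not NE.
(W, R): Player I gets 8, best alternative 3; Player II gets 10, best alternative 6. No profitable deviation — NE.
(X, L): Player I gets 12, best alternative 8; Player II gets 8, best alternative 6. No profitable deviation — NE.
(X, CL): Player I can switch to Z (8 → 12). Not NE.
(X, CR): Player II can switch to L (6 → 8). Not NE.
(X, R): Player I can switch to W (0 → 8). Not NE.
(Y, L): Player I can switch to X (4 → 12). Not NE.
(Y, CL): Player I can switch to W (1 → 4). Not NE.
(Y, CR): Player I can switch to W (3 → 4). Not NE.
(Y, R): Player I can switch to W (3 → 8). Not NE.
(Z, L): Player I can switch to X (8 → 12). Not NE.
(Z, CL): Player I gets 12, best alternative 8; Player II gets 11, best alternative 10. No profitable deviation — NE.
(Z, CR): Player I can switch to X (10 → 11). Not NE.
(The remaining 1 profile has a profitable deviation by the same check.)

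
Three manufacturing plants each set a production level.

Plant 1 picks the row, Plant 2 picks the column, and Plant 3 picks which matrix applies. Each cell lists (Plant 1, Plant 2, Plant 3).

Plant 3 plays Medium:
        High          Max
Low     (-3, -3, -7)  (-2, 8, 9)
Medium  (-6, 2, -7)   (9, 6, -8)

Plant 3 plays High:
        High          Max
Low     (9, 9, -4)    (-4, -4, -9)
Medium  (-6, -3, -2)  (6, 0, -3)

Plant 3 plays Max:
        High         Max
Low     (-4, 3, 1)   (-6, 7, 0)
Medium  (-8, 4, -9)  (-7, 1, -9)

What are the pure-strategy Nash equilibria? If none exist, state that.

(Medium, Max, High)

For each strategy profile, look for a profitable unilateral deviation.
(Low, High, Medium): Plant 2 can switch to Max (-3 → 8). Not NE.
(Low, High, High): Plant 3 can switch to Max (-4 → 1). Not NE.
(Low, High, Max): Plant 2 can switch to Max (3 → 7). Not NE.
(Low, Max, Medium): Plant 1 can switch to Medium (-2 → 9). Not NE.
(Low, Max, High): Plant 1 can switch to Medium (-4 → 6). Not NE.
(Low, Max, Max): Plant 3 can switch to Medium (0 → 9). Not NE.
(Medium, High, Medium): Plant 1 can switch to Low (-6 → -3). Not NE.
(Medium, High, High): Plant 1 can switch to Low (-6 → 9). Not NE.
(Medium, High, Max): Plant 1 can switch to Low (-8 → -4). Not NE.
(Medium, Max, Medium): Plant 3 can switch to High (-8 → -3). Not NE.
(Medium, Max, High): Plant 1 gets 6, best alternative -4; Plant 2 gets 0, best alternative -3; Plant 3 gets -3, best alternative -8. No profitable deviation — NE.
(Medium, Max, Max): Plant 1 can switch to Low (-7 → -6). Not NE.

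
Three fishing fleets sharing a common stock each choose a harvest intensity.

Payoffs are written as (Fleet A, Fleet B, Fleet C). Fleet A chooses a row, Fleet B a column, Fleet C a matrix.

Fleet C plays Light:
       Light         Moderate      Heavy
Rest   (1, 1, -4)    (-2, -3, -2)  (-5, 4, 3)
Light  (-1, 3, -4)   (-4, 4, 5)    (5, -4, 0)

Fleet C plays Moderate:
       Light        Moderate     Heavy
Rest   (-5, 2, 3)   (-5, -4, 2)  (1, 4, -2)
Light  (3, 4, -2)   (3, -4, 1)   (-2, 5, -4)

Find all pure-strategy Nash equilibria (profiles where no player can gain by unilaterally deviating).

Fleet A against (Light, Light): payoffs 1, -1 → best response Rest.
Fleet A against (Light, Moderate): payoffs -5, 3 → best response Light.
Fleet A against (Moderate, Light): payoffs -2, -4 → best response Rest.
Fleet A against (Moderate, Moderate): payoffs -5, 3 → best response Light.
Fleet A against (Heavy, Light): payoffs -5, 5 → best response Light.
Fleet A against (Heavy, Moderate): payoffs 1, -2 → best response Rest.
Fleet B against (Rest, Light): payoffs 1, -3, 4 → best response Heavy.
Fleet B against (Rest, Moderate): payoffs 2, -4, 4 → best response Heavy.
Fleet B against (Light, Light): payoffs 3, 4, -4 → best response Moderate.
Fleet B against (Light, Moderate): payoffs 4, -4, 5 → best response Heavy.
Fleet C against (Rest, Light): payoffs -4, 3 → best response Moderate.
Fleet C against (Rest, Moderate): payoffs -2, 2 → best response Moderate.
Fleet C against (Rest, Heavy): payoffs 3, -2 → best response Light.
Fleet C against (Light, Light): payoffs -4, -2 → best response Moderate.
Fleet C against (Light, Moderate): payoffs 5, 1 → best response Light.
Fleet C against (Light, Heavy): payoffs 0, -4 → best response Light.
No profile is a mutual best response for all players.

No pure-strategy Nash equilibrium.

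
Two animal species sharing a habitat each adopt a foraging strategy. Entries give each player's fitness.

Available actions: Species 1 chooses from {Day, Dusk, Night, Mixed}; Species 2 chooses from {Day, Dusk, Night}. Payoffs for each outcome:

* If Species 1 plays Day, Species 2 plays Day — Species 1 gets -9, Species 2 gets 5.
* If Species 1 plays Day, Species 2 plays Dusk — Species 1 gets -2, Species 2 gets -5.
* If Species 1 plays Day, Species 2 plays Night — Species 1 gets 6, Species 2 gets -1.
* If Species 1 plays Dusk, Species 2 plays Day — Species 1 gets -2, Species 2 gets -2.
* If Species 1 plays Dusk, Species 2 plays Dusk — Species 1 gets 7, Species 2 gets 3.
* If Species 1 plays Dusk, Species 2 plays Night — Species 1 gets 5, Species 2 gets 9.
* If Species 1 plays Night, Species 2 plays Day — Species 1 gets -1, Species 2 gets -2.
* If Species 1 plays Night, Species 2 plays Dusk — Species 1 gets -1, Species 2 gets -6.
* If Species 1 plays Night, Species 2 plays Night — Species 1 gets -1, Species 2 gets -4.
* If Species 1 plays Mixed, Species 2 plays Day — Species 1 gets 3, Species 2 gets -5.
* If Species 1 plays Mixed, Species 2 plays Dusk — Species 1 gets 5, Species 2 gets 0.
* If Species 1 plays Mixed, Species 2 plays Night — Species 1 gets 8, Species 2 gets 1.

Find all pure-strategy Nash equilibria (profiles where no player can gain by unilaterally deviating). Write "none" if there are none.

Species 1 against Day: payoffs -9, -2, -1, 3 → best response Mixed.
Species 1 against Dusk: payoffs -2, 7, -1, 5 → best response Dusk.
Species 1 against Night: payoffs 6, 5, -1, 8 → best response Mixed.
Species 2 against Day: payoffs 5, -5, -1 → best response Day.
Species 2 against Dusk: payoffs -2, 3, 9 → best response Night.
Species 2 against Night: payoffs -2, -6, -4 → best response Day.
Species 2 against Mixed: payoffs -5, 0, 1 → best response Night.
Mutual best responses: (Mixed, Night).

Pure NE: (Mixed, Night)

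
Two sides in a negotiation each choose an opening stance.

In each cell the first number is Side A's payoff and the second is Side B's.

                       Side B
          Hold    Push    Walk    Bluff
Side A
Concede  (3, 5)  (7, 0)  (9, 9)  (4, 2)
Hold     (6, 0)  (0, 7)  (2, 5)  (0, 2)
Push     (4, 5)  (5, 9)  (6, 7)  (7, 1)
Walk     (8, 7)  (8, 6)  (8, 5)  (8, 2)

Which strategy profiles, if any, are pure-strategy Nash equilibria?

The pure Nash equilibria are (Concede, Walk), (Walk, Hold).

For each player, find the best response to each opponent profile; mutual best responses are the pure NE.
Side A against Hold: payoffs 3, 6, 4, 8 → best response Walk.
Side A against Push: payoffs 7, 0, 5, 8 → best response Walk.
Side A against Walk: payoffs 9, 2, 6, 8 → best response Concede.
Side A against Bluff: payoffs 4, 0, 7, 8 → best response Walk.
Side B against Concede: payoffs 5, 0, 9, 2 → best response Walk.
Side B against Hold: payoffs 0, 7, 5, 2 → best response Push.
Side B against Push: payoffs 5, 9, 7, 1 → best response Push.
Side B against Walk: payoffs 7, 6, 5, 2 → best response Hold.
Mutual best responses: (Concede, Walk); (Walk, Hold).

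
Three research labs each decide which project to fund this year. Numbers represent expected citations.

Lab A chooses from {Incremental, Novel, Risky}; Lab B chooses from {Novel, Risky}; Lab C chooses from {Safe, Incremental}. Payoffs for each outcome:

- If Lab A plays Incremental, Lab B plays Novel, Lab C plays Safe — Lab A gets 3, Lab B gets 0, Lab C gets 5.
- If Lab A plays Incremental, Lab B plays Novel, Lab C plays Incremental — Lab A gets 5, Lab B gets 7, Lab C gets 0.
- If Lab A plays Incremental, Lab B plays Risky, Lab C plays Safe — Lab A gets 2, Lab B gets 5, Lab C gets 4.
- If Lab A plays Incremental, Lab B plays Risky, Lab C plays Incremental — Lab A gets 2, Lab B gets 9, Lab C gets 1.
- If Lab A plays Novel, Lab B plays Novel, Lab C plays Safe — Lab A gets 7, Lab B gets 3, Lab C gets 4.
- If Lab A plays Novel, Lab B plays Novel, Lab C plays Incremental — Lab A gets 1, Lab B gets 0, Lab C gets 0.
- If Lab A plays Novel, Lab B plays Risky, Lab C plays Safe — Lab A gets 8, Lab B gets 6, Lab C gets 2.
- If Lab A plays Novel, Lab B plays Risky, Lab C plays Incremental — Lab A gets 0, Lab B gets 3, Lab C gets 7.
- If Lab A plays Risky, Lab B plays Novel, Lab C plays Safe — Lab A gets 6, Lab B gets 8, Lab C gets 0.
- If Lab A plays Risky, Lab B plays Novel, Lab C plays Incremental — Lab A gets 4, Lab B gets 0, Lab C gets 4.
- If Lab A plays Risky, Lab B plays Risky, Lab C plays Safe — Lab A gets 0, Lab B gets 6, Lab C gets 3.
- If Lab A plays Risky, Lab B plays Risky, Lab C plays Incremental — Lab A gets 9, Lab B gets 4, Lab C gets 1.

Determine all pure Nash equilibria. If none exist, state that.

There is no pure-strategy Nash equilibrium.

(Incremental, Novel, Safe): Lab A can switch to Novel (3 → 7). Not NE.
(Incremental, Novel, Incremental): Lab B can switch to Risky (7 → 9). Not NE.
(Incremental, Risky, Safe): Lab A can switch to Novel (2 → 8). Not NE.
(Incremental, Risky, Incremental): Lab A can switch to Risky (2 → 9). Not NE.
(Novel, Novel, Safe): Lab B can switch to Risky (3 → 6). Not NE.
(Novel, Novel, Incremental): Lab A can switch to Incremental (1 → 5). Not NE.
(Novel, Risky, Safe): Lab C can switch to Incremental (2 → 7). Not NE.
(Novel, Risky, Incremental): Lab A can switch to Incremental (0 → 2). Not NE.
(Risky, Novel, Safe): Lab A can switch to Novel (6 → 7). Not NE.
(Risky, Novel, Incremental): Lab A can switch to Incremental (4 → 5). Not NE.
(Risky, Risky, Safe): Lab A can switch to Incremental (0 → 2). Not NE.
(Risky, Risky, Incremental): Lab C can switch to Safe (1 → 3). Not NE.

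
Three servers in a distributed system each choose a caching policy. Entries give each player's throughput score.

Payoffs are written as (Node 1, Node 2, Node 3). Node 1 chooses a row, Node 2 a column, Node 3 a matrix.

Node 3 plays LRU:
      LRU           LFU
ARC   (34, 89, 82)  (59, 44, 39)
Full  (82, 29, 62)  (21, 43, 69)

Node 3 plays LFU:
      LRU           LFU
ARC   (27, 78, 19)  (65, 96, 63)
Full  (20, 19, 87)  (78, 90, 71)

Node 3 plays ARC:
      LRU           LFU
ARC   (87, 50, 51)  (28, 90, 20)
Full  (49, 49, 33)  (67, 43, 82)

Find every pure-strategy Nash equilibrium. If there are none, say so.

Node 1 against (LRU, LRU): payoffs 34, 82 → best response Full.
Node 1 against (LRU, LFU): payoffs 27, 20 → best response ARC.
Node 1 against (LRU, ARC): payoffs 87, 49 → best response ARC.
Node 1 against (LFU, LRU): payoffs 59, 21 → best response ARC.
Node 1 against (LFU, LFU): payoffs 65, 78 → best response Full.
Node 1 against (LFU, ARC): payoffs 28, 67 → best response Full.
Node 2 against (ARC, LRU): payoffs 89, 44 → best response LRU.
Node 2 against (ARC, LFU): payoffs 78, 96 → best response LFU.
Node 2 against (ARC, ARC): payoffs 50, 90 → best response LFU.
Node 2 against (Full, LRU): payoffs 29, 43 → best response LFU.
Node 2 against (Full, LFU): payoffs 19, 90 → best response LFU.
Node 2 against (Full, ARC): payoffs 49, 43 → best response LRU.
Node 3 against (ARC, LRU): payoffs 82, 19, 51 → best response LRU.
Node 3 against (ARC, LFU): payoffs 39, 63, 20 → best response LFU.
Node 3 against (Full, LRU): payoffs 62, 87, 33 → best response LFU.
Node 3 against (Full, LFU): payoffs 69, 71, 82 → best response ARC.
No profile is a mutual best response for all players.

No pure-strategy Nash equilibrium.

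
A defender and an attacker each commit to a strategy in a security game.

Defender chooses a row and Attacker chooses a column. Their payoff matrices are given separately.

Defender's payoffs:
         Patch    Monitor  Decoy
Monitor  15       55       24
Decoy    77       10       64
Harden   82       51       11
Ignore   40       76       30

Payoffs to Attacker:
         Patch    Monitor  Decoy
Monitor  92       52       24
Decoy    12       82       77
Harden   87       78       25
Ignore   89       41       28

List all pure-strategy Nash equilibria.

Pure NE: (Harden, Patch)

For each player, find the best response to each opponent profile; mutual best responses are the pure NE.
Defender against Patch: payoffs 15, 77, 82, 40 → best response Harden.
Defender against Monitor: payoffs 55, 10, 51, 76 → best response Ignore.
Defender against Decoy: payoffs 24, 64, 11, 30 → best response Decoy.
Attacker against Monitor: payoffs 92, 52, 24 → best response Patch.
Attacker against Decoy: payoffs 12, 82, 77 → best response Monitor.
Attacker against Harden: payoffs 87, 78, 25 → best response Patch.
Attacker against Ignore: payoffs 89, 41, 28 → best response Patch.
Mutual best responses: (Harden, Patch).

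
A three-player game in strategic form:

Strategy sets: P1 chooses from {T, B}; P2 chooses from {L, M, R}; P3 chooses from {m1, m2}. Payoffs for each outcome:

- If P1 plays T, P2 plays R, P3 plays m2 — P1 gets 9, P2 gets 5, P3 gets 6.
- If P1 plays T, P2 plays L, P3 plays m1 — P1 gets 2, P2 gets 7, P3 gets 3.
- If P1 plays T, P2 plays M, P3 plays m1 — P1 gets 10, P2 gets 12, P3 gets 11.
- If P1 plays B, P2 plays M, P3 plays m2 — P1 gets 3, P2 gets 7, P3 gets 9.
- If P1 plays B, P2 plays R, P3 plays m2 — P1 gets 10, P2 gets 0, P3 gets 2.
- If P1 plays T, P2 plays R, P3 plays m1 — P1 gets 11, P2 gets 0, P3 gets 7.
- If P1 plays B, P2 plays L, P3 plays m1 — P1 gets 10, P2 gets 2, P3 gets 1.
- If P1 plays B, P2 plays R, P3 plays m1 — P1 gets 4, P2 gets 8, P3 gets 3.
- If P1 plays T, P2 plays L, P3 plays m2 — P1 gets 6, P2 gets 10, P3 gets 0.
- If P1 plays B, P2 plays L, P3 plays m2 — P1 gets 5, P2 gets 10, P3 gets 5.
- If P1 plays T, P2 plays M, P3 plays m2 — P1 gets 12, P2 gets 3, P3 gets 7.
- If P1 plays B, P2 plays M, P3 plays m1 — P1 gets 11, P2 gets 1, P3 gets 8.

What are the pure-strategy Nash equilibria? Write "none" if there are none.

(T, L, m1): P1 can switch to B (2 → 10). Not NE.
(T, L, m2): P3 can switch to m1 (0 → 3). Not NE.
(T, M, m1): P1 can switch to B (10 → 11). Not NE.
(T, M, m2): P2 can switch to L (3 → 10). Not NE.
(T, R, m1): P2 can switch to L (0 → 7). Not NE.
(T, R, m2): P1 can switch to B (9 → 10). Not NE.
(The remaining 6 profiles each have a profitable deviation by the same check.)

There is no pure-strategy Nash equilibrium.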